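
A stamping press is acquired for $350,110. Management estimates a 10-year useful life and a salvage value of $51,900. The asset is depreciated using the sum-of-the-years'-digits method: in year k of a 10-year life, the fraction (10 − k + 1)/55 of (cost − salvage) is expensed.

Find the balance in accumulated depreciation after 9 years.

$292,788

Depreciable base = $350,110 − $51,900 = $298,210.
Sum of the years' digits = 10+9+8+7+6+5+4+3+2+1 = 55.
Year 1: $298,210 × 10/55 = $54,220. Book value $295,890.
Year 2: $298,210 × 9/55 = $48,798. Book value $247,092.
Year 3: $298,210 × 8/55 = $43,376. Book value $203,716.
Year 4: $298,210 × 7/55 = $37,954. Book value $165,762.
Year 5: $298,210 × 6/55 = $32,532. Book value $133,230.
Year 6: $298,210 × 5/55 = $27,110. Book value $106,120.
Year 7: $298,210 × 4/55 = $21,688. Book value $84,432.
Year 8: $298,210 × 3/55 = $16,266. Book value $68,166.
Year 9: $298,210 × 2/55 = $10,844. Book value $57,322.
Accumulated through year 9 = $350,110 − $57,322 = $292,788.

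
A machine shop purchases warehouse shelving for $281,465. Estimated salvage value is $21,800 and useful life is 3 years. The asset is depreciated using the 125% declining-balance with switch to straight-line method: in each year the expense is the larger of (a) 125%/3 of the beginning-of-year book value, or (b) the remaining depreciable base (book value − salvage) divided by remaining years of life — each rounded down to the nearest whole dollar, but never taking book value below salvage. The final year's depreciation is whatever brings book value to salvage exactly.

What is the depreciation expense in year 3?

$71,194

Depreciable base = $281,465 − $21,800 = $259,665.
Year 1: DB = ⌊$281,465 × 125%/3⌋ = $117,277; SL = ⌊$259,665/3⌋ = $86,555 → take DB $117,277. Book value $164,188.
Year 2: DB = ⌊$164,188 × 125%/3⌋ = $68,411; SL = ⌊$142,388/2⌋ = $71,194 → take SL $71,194. Book value $92,994.
Year 3 (final): $92,994 − $21,800 = $71,194. Book value $21,800.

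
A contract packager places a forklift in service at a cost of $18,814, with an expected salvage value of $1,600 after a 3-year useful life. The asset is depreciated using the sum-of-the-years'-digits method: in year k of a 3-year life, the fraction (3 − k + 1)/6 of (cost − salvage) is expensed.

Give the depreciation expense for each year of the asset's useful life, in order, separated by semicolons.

$8,607; $5,738; $2,869

Depreciable base = $18,814 − $1,600 = $17,214.
Sum of the years' digits = 3+2+1 = 6.
Year 1: $17,214 × 3/6 = $8,607. Book value $10,207.
Year 2: $17,214 × 2/6 = $5,738. Book value $4,469.
Year 3: $17,214 × 1/6 = $2,869. Book value $1,600.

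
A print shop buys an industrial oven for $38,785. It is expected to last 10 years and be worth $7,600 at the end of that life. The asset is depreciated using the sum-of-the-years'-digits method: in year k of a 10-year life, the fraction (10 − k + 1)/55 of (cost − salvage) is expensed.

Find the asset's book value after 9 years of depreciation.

$8,167

Depreciable base = $38,785 − $7,600 = $31,185.
Sum of the years' digits = 10+9+8+7+6+5+4+3+2+1 = 55.
Year 1: $31,185 × 10/55 = $5,670. Book value $33,115.
Year 2: $31,185 × 9/55 = $5,103. Book value $28,012.
Year 3: $31,185 × 8/55 = $4,536. Book value $23,476.
Year 4: $31,185 × 7/55 = $3,969. Book value $19,507.
Year 5: $31,185 × 6/55 = $3,402. Book value $16,105.
Year 6: $31,185 × 5/55 = $2,835. Book value $13,270.
Year 7: $31,185 × 4/55 = $2,268. Book value $11,002.
Year 8: $31,185 × 3/55 = $1,701. Book value $9,301.
Year 9: $31,185 × 2/55 = $1,134. Book value $8,167.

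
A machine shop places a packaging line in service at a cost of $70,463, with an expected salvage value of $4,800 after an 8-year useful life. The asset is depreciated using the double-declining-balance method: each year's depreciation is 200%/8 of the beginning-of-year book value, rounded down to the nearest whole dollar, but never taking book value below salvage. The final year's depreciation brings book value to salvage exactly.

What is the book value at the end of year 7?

Depreciable base = $70,463 − $4,800 = $65,663.
Year 1: ⌊$70,463 × 200%/8⌋ = $17,615. Book value $52,848.
Year 2: ⌊$52,848 × 200%/8⌋ = $13,212. Book value $39,636.
Year 3: ⌊$39,636 × 200%/8⌋ = $9,909. Book value $29,727.
Year 4: ⌊$29,727 × 200%/8⌋ = $7,431. Book value $22,296.
Year 5: ⌊$22,296 × 200%/8⌋ = $5,574. Book value $16,722.
Year 6: ⌊$16,722 × 200%/8⌋ = $4,180. Book value $12,542.
Year 7: ⌊$12,542 × 200%/8⌋ = $3,135. Book value $9,407.

$9,407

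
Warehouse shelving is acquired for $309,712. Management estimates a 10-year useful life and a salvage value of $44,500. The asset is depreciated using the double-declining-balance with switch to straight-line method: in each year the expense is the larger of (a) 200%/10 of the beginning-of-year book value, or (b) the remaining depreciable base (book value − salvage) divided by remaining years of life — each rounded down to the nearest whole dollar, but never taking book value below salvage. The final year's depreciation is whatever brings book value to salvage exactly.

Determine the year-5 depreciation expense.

Depreciable base = $309,712 − $44,500 = $265,212.
Year 1: DB = ⌊$309,712 × 200%/10⌋ = $61,942; SL = ⌊$265,212/10⌋ = $26,521 → take DB $61,942. Book value $247,770.
Year 2: DB = ⌊$247,770 × 200%/10⌋ = $49,554; SL = ⌊$203,270/9⌋ = $22,585 → take DB $49,554. Book value $198,216.
Year 3: DB = ⌊$198,216 × 200%/10⌋ = $39,643; SL = ⌊$153,716/8⌋ = $19,214 → take DB $39,643. Book value $158,573.
Year 4: DB = ⌊$158,573 × 200%/10⌋ = $31,714; SL = ⌊$114,073/7⌋ = $16,296 → take DB $31,714. Book value $126,859.
Year 5: DB = ⌊$126,859 × 200%/10⌋ = $25,371; SL = ⌊$82,359/6⌋ = $13,726 → take DB $25,371. Book value $101,488.

$25,371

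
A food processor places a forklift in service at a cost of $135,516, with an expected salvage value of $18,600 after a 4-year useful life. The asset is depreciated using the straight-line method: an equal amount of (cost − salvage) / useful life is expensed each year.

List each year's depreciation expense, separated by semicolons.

Depreciable base = $135,516 − $18,600 = $116,916.
Annual expense = $116,916 / 4 = $29,229.
End of year 1: book value $106,287.
End of year 2: book value $77,058.
End of year 3: book value $47,829.
End of year 4: book value $18,600.

$29,229; $29,229; $29,229; $29,229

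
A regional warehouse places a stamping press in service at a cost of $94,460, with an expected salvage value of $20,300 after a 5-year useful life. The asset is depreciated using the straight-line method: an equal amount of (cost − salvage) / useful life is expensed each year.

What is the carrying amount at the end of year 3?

Depreciable base = $94,460 − $20,300 = $74,160.
Annual expense = $74,160 / 5 = $14,832.
End of year 1: book value $79,628.
End of year 2: book value $64,796.
End of year 3: book value $49,964.

$49,964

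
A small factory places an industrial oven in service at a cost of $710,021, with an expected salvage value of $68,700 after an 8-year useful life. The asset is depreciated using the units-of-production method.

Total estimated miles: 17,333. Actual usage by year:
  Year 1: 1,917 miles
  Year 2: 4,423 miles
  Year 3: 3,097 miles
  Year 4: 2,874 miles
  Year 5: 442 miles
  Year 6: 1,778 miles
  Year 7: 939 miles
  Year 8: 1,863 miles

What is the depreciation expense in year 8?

$68,931

Depreciable base = $710,021 − $68,700 = $641,321.
Rate = $641,321 / 17,333 miles = $37 per mile.
Year 1: 1,917 × $37 = $70,929. Book value $639,092.
Year 2: 4,423 × $37 = $163,651. Book value $475,441.
Year 3: 3,097 × $37 = $114,589. Book value $360,852.
Year 4: 2,874 × $37 = $106,338. Book value $254,514.
Year 5: 442 × $37 = $16,354. Book value $238,160.
Year 6: 1,778 × $37 = $65,786. Book value $172,374.
Year 7: 939 × $37 = $34,743. Book value $137,631.
Year 8: 1,863 × $37 = $68,931. Book value $68,700.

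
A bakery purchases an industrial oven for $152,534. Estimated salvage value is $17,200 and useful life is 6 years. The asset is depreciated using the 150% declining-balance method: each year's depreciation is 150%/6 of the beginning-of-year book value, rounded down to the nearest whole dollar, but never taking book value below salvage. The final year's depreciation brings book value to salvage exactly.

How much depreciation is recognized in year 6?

Depreciable base = $152,534 − $17,200 = $135,334.
Year 1: ⌊$152,534 × 150%/6⌋ = $38,133. Book value $114,401.
Year 2: ⌊$114,401 × 150%/6⌋ = $28,600. Book value $85,801.
Year 3: ⌊$85,801 × 150%/6⌋ = $21,450. Book value $64,351.
Year 4: ⌊$64,351 × 150%/6⌋ = $16,087. Book value $48,264.
Year 5: ⌊$48,264 × 150%/6⌋ = $12,066. Book value $36,198.
Year 6 (final): $36,198 − $17,200 = $18,998. Book value $17,200.

$18,998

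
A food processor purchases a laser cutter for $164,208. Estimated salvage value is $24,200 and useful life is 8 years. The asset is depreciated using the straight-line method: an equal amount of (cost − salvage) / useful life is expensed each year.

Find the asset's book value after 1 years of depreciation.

Depreciable base = $164,208 − $24,200 = $140,008.
Annual expense = $140,008 / 8 = $17,501.
End of year 1: book value $146,707.

$146,707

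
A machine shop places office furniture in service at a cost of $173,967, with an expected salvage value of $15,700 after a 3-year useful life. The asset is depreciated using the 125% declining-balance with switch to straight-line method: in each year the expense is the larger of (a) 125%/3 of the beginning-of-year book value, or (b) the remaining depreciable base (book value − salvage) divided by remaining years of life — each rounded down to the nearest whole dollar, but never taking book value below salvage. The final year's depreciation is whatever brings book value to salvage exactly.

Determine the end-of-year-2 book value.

Depreciable base = $173,967 − $15,700 = $158,267.
Year 1: DB = ⌊$173,967 × 125%/3⌋ = $72,486; SL = ⌊$158,267/3⌋ = $52,755 → take DB $72,486. Book value $101,481.
Year 2: DB = ⌊$101,481 × 125%/3⌋ = $42,283; SL = ⌊$85,781/2⌋ = $42,890 → take SL $42,890. Book value $58,591.

$58,591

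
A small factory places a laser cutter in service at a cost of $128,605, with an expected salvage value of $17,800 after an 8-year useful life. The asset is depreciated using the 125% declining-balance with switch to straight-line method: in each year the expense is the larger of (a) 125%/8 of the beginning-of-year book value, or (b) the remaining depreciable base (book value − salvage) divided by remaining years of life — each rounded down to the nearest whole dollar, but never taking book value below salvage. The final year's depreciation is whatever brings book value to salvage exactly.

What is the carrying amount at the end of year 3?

$77,252

Depreciable base = $128,605 − $17,800 = $110,805.
Year 1: DB = ⌊$128,605 × 125%/8⌋ = $20,094; SL = ⌊$110,805/8⌋ = $13,850 → take DB $20,094. Book value $108,511.
Year 2: DB = ⌊$108,511 × 125%/8⌋ = $16,954; SL = ⌊$90,711/7⌋ = $12,958 → take DB $16,954. Book value $91,557.
Year 3: DB = ⌊$91,557 × 125%/8⌋ = $14,305; SL = ⌊$73,757/6⌋ = $12,292 → take DB $14,305. Book value $77,252.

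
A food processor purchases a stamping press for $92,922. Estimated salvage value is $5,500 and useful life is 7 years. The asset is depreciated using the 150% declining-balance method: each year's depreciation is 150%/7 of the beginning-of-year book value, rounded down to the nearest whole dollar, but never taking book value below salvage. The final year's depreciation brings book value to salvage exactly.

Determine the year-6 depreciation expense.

$5,962

Depreciable base = $92,922 − $5,500 = $87,422.
Year 1: ⌊$92,922 × 150%/7⌋ = $19,911. Book value $73,011.
Year 2: ⌊$73,011 × 150%/7⌋ = $15,645. Book value $57,366.
Year 3: ⌊$57,366 × 150%/7⌋ = $12,292. Book value $45,074.
Year 4: ⌊$45,074 × 150%/7⌋ = $9,658. Book value $35,416.
Year 5: ⌊$35,416 × 150%/7⌋ = $7,589. Book value $27,827.
Year 6: ⌊$27,827 × 150%/7⌋ = $5,962. Book value $21,865.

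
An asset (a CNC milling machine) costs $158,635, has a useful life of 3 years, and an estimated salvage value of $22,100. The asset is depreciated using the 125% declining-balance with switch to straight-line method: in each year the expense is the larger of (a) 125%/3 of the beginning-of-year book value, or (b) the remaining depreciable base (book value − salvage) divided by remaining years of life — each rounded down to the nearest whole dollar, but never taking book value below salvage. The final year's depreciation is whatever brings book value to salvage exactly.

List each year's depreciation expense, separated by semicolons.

$66,097; $38,557; $31,881

Depreciable base = $158,635 − $22,100 = $136,535.
Year 1: DB = ⌊$158,635 × 125%/3⌋ = $66,097; SL = ⌊$136,535/3⌋ = $45,511 → take DB $66,097. Book value $92,538.
Year 2: DB = ⌊$92,538 × 125%/3⌋ = $38,557; SL = ⌊$70,438/2⌋ = $35,219 → take DB $38,557. Book value $53,981.
Year 3 (final): $53,981 − $22,100 = $31,881. Book value $22,100.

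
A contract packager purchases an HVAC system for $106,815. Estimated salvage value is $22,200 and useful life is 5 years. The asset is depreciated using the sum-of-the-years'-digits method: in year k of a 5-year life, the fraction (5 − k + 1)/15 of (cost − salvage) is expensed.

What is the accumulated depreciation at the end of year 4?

$78,974

Depreciable base = $106,815 − $22,200 = $84,615.
Sum of the years' digits = 5+4+3+2+1 = 15.
Year 1: $84,615 × 5/15 = $28,205. Book value $78,610.
Year 2: $84,615 × 4/15 = $22,564. Book value $56,046.
Year 3: $84,615 × 3/15 = $16,923. Book value $39,123.
Year 4: $84,615 × 2/15 = $11,282. Book value $27,841.
Accumulated through year 4 = $106,815 − $27,841 = $78,974.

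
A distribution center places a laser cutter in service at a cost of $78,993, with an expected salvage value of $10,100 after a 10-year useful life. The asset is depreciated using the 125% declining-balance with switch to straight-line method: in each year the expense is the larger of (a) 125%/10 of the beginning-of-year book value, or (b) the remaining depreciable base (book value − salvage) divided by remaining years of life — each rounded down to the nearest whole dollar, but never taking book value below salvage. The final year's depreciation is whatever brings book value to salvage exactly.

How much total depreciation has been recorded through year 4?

$32,688

Depreciable base = $78,993 − $10,100 = $68,893.
Year 1: DB = ⌊$78,993 × 125%/10⌋ = $9,874; SL = ⌊$68,893/10⌋ = $6,889 → take DB $9,874. Book value $69,119.
Year 2: DB = ⌊$69,119 × 125%/10⌋ = $8,639; SL = ⌊$59,019/9⌋ = $6,557 → take DB $8,639. Book value $60,480.
Year 3: DB = ⌊$60,480 × 125%/10⌋ = $7,560; SL = ⌊$50,380/8⌋ = $6,297 → take DB $7,560. Book value $52,920.
Year 4: DB = ⌊$52,920 × 125%/10⌋ = $6,615; SL = ⌊$42,820/7⌋ = $6,117 → take DB $6,615. Book value $46,305.
Accumulated through year 4 = $78,993 − $46,305 = $32,688.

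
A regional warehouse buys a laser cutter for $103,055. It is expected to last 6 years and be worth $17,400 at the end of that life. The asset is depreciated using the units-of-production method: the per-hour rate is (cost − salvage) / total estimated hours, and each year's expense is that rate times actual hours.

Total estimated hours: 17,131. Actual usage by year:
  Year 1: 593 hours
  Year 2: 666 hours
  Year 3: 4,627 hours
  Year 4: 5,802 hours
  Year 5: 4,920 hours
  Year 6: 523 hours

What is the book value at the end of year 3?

Depreciable base = $103,055 − $17,400 = $85,655.
Rate = $85,655 / 17,131 hours = $5 per hour.
Year 1: 593 × $5 = $2,965. Book value $100,090.
Year 2: 666 × $5 = $3,330. Book value $96,760.
Year 3: 4,627 × $5 = $23,135. Book value $73,625.

$73,625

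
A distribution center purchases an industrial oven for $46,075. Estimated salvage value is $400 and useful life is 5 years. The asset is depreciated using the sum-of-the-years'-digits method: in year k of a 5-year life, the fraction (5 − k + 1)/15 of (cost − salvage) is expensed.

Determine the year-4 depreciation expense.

$6,090

Depreciable base = $46,075 − $400 = $45,675.
Sum of the years' digits = 5+4+3+2+1 = 15.
Year 1: $45,675 × 5/15 = $15,225. Book value $30,850.
Year 2: $45,675 × 4/15 = $12,180. Book value $18,670.
Year 3: $45,675 × 3/15 = $9,135. Book value $9,535.
Year 4: $45,675 × 2/15 = $6,090. Book value $3,445.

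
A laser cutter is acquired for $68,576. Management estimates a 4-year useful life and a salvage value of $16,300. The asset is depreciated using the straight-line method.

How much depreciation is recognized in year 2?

$13,069

Depreciable base = $68,576 − $16,300 = $52,276.
Annual expense = $52,276 / 4 = $13,069.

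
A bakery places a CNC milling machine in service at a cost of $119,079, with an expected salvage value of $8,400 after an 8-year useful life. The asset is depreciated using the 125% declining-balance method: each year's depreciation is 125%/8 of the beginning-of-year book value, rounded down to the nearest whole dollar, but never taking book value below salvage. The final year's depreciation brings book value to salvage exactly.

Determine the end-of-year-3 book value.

Depreciable base = $119,079 − $8,400 = $110,679.
Year 1: ⌊$119,079 × 125%/8⌋ = $18,606. Book value $100,473.
Year 2: ⌊$100,473 × 125%/8⌋ = $15,698. Book value $84,775.
Year 3: ⌊$84,775 × 125%/8⌋ = $13,246. Book value $71,529.

$71,529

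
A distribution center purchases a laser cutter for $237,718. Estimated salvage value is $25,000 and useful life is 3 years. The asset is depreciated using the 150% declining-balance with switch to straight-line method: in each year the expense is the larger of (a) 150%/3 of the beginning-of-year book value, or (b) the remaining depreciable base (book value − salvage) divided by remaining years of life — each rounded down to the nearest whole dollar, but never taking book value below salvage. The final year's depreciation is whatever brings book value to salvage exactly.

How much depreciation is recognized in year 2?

$59,429

Depreciable base = $237,718 − $25,000 = $212,718.
Year 1: DB = ⌊$237,718 × 150%/3⌋ = $118,859; SL = ⌊$212,718/3⌋ = $70,906 → take DB $118,859. Book value $118,859.
Year 2: DB = ⌊$118,859 × 150%/3⌋ = $59,429; SL = ⌊$93,859/2⌋ = $46,929 → take DB $59,429. Book value $59,430.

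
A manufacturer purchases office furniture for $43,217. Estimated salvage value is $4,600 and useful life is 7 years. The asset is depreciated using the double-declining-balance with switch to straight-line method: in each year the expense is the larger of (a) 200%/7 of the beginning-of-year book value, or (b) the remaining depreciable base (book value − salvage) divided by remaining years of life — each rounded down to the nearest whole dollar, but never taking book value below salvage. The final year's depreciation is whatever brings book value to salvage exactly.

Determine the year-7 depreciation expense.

Depreciable base = $43,217 − $4,600 = $38,617.
Year 1: DB = ⌊$43,217 × 200%/7⌋ = $12,347; SL = ⌊$38,617/7⌋ = $5,516 → take DB $12,347. Book value $30,870.
Year 2: DB = ⌊$30,870 × 200%/7⌋ = $8,820; SL = ⌊$26,270/6⌋ = $4,378 → take DB $8,820. Book value $22,050.
Year 3: DB = ⌊$22,050 × 200%/7⌋ = $6,300; SL = ⌊$17,450/5⌋ = $3,490 → take DB $6,300. Book value $15,750.
Year 4: DB = ⌊$15,750 × 200%/7⌋ = $4,500; SL = ⌊$11,150/4⌋ = $2,787 → take DB $4,500. Book value $11,250.
Year 5: DB = ⌊$11,250 × 200%/7⌋ = $3,214; SL = ⌊$6,650/3⌋ = $2,216 → take DB $3,214. Book value $8,036.
Year 6: DB = ⌊$8,036 × 200%/7⌋ = $2,296; SL = ⌊$3,436/2⌋ = $1,718 → take DB $2,296. Book value $5,740.
Year 7 (final): $5,740 − $4,600 = $1,140. Book value $4,600.

$1,140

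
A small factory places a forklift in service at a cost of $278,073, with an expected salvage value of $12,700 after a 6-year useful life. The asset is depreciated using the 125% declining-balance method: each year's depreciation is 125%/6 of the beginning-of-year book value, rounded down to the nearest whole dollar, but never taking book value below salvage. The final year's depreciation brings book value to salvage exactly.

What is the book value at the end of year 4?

$109,228

Depreciable base = $278,073 − $12,700 = $265,373.
Year 1: ⌊$278,073 × 125%/6⌋ = $57,931. Book value $220,142.
Year 2: ⌊$220,142 × 125%/6⌋ = $45,862. Book value $174,280.
Year 3: ⌊$174,280 × 125%/6⌋ = $36,308. Book value $137,972.
Year 4: ⌊$137,972 × 125%/6⌋ = $28,744. Book value $109,228.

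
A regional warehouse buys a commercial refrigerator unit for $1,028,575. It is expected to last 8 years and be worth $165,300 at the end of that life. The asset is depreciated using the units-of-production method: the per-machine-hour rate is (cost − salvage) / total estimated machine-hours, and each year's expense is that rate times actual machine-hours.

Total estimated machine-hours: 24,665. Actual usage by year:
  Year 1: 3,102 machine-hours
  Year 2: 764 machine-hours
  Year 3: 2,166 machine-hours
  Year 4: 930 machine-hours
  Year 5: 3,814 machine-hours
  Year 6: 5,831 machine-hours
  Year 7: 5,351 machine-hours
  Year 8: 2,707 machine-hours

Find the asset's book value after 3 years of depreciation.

Depreciable base = $1,028,575 − $165,300 = $863,275.
Rate = $863,275 / 24,665 machine-hours = $35 per machine-hour.
Year 1: 3,102 × $35 = $108,570. Book value $920,005.
Year 2: 764 × $35 = $26,740. Book value $893,265.
Year 3: 2,166 × $35 = $75,810. Book value $817,455.

$817,455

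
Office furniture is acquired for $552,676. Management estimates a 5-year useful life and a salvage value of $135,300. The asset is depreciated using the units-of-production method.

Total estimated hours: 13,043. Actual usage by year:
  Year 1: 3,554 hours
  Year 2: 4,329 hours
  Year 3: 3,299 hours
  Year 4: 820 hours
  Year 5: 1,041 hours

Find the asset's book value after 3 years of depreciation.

$194,852

Depreciable base = $552,676 − $135,300 = $417,376.
Rate = $417,376 / 13,043 hours = $32 per hour.
Year 1: 3,554 × $32 = $113,728. Book value $438,948.
Year 2: 4,329 × $32 = $138,528. Book value $300,420.
Year 3: 3,299 × $32 = $105,568. Book value $194,852.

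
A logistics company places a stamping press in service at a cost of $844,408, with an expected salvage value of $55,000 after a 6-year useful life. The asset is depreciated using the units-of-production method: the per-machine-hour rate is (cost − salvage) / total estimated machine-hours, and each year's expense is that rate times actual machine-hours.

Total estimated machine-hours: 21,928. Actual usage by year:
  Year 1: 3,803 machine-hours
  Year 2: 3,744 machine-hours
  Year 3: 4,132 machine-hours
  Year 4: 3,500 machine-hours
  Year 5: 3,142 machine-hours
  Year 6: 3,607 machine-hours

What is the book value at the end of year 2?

Depreciable base = $844,408 − $55,000 = $789,408.
Rate = $789,408 / 21,928 machine-hours = $36 per machine-hour.
Year 1: 3,803 × $36 = $136,908. Book value $707,500.
Year 2: 3,744 × $36 = $134,784. Book value $572,716.

$572,716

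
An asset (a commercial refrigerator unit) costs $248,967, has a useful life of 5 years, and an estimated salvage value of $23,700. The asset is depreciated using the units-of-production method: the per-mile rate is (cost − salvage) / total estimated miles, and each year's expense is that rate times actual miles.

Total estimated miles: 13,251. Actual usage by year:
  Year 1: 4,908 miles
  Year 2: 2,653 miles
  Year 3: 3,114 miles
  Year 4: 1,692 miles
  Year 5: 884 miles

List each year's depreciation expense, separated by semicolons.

Depreciable base = $248,967 − $23,700 = $225,267.
Rate = $225,267 / 13,251 miles = $17 per mile.
Year 1: 4,908 × $17 = $83,436. Book value $165,531.
Year 2: 2,653 × $17 = $45,101. Book value $120,430.
Year 3: 3,114 × $17 = $52,938. Book value $67,492.
Year 4: 1,692 × $17 = $28,764. Book value $38,728.
Year 5: 884 × $17 = $15,028. Book value $23,700.

$83,436; $45,101; $52,938; $28,764; $15,028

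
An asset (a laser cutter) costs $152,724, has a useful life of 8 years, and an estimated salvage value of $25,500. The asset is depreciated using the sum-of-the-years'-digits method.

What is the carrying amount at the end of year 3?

Depreciable base = $152,724 − $25,500 = $127,224.
Sum of the years' digits = 8+7+6+5+4+3+2+1 = 36.
Year 1: $127,224 × 8/36 = $28,272. Book value $124,452.
Year 2: $127,224 × 7/36 = $24,738. Book value $99,714.
Year 3: $127,224 × 6/36 = $21,204. Book value $78,510.

$78,510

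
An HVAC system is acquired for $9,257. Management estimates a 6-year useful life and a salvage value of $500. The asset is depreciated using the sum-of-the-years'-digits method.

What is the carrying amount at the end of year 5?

$917

Depreciable base = $9,257 − $500 = $8,757.
Sum of the years' digits = 6+5+4+3+2+1 = 21.
Year 1: $8,757 × 6/21 = $2,502. Book value $6,755.
Year 2: $8,757 × 5/21 = $2,085. Book value $4,670.
Year 3: $8,757 × 4/21 = $1,668. Book value $3,002.
Year 4: $8,757 × 3/21 = $1,251. Book value $1,751.
Year 5: $8,757 × 2/21 = $834. Book value $917.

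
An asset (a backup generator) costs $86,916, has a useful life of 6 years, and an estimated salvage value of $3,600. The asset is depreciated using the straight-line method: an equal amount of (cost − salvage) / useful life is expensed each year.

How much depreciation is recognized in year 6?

$13,886

Depreciable base = $86,916 − $3,600 = $83,316.
Annual expense = $83,316 / 6 = $13,886.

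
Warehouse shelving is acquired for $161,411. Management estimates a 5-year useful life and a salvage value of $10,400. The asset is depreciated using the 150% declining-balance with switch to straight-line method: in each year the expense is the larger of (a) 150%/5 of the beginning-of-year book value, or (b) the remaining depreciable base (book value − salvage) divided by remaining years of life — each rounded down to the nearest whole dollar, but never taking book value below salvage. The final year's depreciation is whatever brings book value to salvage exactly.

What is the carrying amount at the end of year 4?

Depreciable base = $161,411 − $10,400 = $151,011.
Year 1: DB = ⌊$161,411 × 150%/5⌋ = $48,423; SL = ⌊$151,011/5⌋ = $30,202 → take DB $48,423. Book value $112,988.
Year 2: DB = ⌊$112,988 × 150%/5⌋ = $33,896; SL = ⌊$102,588/4⌋ = $25,647 → take DB $33,896. Book value $79,092.
Year 3: DB = ⌊$79,092 × 150%/5⌋ = $23,727; SL = ⌊$68,692/3⌋ = $22,897 → take DB $23,727. Book value $55,365.
Year 4: DB = ⌊$55,365 × 150%/5⌋ = $16,609; SL = ⌊$44,965/2⌋ = $22,482 → take SL $22,482. Book value $32,883.

$32,883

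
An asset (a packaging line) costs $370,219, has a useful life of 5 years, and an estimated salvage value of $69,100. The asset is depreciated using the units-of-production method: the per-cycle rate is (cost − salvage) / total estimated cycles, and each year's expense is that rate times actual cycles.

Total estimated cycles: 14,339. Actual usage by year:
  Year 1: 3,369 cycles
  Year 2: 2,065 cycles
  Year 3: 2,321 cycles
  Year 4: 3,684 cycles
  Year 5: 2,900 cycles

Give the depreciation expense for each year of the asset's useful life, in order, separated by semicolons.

$70,749; $43,365; $48,741; $77,364; $60,900

Depreciable base = $370,219 − $69,100 = $301,119.
Rate = $301,119 / 14,339 cycles = $21 per cycle.
Year 1: 3,369 × $21 = $70,749. Book value $299,470.
Year 2: 2,065 × $21 = $43,365. Book value $256,105.
Year 3: 2,321 × $21 = $48,741. Book value $207,364.
Year 4: 3,684 × $21 = $77,364. Book value $130,000.
Year 5: 2,900 × $21 = $60,900. Book value $69,100.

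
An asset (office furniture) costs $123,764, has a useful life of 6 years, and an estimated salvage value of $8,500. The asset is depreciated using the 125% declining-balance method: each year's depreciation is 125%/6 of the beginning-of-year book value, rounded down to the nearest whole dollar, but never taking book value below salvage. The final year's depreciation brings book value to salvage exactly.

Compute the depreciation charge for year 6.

Depreciable base = $123,764 − $8,500 = $115,264.
Year 1: ⌊$123,764 × 125%/6⌋ = $25,784. Book value $97,980.
Year 2: ⌊$97,980 × 125%/6⌋ = $20,412. Book value $77,568.
Year 3: ⌊$77,568 × 125%/6⌋ = $16,160. Book value $61,408.
Year 4: ⌊$61,408 × 125%/6⌋ = $12,793. Book value $48,615.
Year 5: ⌊$48,615 × 125%/6⌋ = $10,128. Book value $38,487.
Year 6 (final): $38,487 − $8,500 = $29,987. Book value $8,500.

$29,987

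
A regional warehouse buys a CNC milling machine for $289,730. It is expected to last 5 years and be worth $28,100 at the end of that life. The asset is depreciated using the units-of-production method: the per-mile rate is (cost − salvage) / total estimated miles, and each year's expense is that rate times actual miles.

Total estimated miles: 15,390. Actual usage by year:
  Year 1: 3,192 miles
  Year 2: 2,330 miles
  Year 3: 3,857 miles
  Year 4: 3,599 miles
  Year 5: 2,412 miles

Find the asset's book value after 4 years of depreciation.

$69,104

Depreciable base = $289,730 − $28,100 = $261,630.
Rate = $261,630 / 15,390 miles = $17 per mile.
Year 1: 3,192 × $17 = $54,264. Book value $235,466.
Year 2: 2,330 × $17 = $39,610. Book value $195,856.
Year 3: 3,857 × $17 = $65,569. Book value $130,287.
Year 4: 3,599 × $17 = $61,183. Book value $69,104.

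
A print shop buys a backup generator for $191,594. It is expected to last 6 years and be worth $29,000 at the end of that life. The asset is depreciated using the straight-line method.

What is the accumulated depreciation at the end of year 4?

$108,396

Depreciable base = $191,594 − $29,000 = $162,594.
Annual expense = $162,594 / 6 = $27,099.
End of year 1: book value $164,495.
End of year 2: book value $137,396.
End of year 3: book value $110,297.
End of year 4: book value $83,198.
Accumulated through year 4 = $191,594 − $83,198 = $108,396.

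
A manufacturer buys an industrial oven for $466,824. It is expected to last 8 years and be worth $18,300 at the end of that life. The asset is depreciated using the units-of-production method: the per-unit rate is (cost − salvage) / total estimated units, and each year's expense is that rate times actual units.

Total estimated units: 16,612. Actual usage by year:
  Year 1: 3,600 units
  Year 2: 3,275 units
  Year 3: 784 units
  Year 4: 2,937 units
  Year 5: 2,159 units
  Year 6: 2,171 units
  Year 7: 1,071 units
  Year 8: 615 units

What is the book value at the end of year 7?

Depreciable base = $466,824 − $18,300 = $448,524.
Rate = $448,524 / 16,612 units = $27 per unit.
Year 1: 3,600 × $27 = $97,200. Book value $369,624.
Year 2: 3,275 × $27 = $88,425. Book value $281,199.
Year 3: 784 × $27 = $21,168. Book value $260,031.
Year 4: 2,937 × $27 = $79,299. Book value $180,732.
Year 5: 2,159 × $27 = $58,293. Book value $122,439.
Year 6: 2,171 × $27 = $58,617. Book value $63,822.
Year 7: 1,071 × $27 = $28,917. Book value $34,905.

$34,905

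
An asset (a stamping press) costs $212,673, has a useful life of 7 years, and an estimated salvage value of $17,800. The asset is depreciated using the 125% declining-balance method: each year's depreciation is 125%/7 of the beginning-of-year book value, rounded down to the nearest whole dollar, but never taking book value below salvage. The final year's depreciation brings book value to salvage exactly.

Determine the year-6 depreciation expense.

Depreciable base = $212,673 − $17,800 = $194,873.
Year 1: ⌊$212,673 × 125%/7⌋ = $37,977. Book value $174,696.
Year 2: ⌊$174,696 × 125%/7⌋ = $31,195. Book value $143,501.
Year 3: ⌊$143,501 × 125%/7⌋ = $25,625. Book value $117,876.
Year 4: ⌊$117,876 × 125%/7⌋ = $21,049. Book value $96,827.
Year 5: ⌊$96,827 × 125%/7⌋ = $17,290. Book value $79,537.
Year 6: ⌊$79,537 × 125%/7⌋ = $14,203. Book value $65,334.

$14,203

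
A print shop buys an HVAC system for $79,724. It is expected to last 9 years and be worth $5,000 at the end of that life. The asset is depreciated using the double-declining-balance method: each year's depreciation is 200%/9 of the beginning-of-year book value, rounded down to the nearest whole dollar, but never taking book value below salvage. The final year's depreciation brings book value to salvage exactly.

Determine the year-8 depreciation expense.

Depreciable base = $79,724 − $5,000 = $74,724.
Year 1: ⌊$79,724 × 200%/9⌋ = $17,716. Book value $62,008.
Year 2: ⌊$62,008 × 200%/9⌋ = $13,779. Book value $48,229.
Year 3: ⌊$48,229 × 200%/9⌋ = $10,717. Book value $37,512.
Year 4: ⌊$37,512 × 200%/9⌋ = $8,336. Book value $29,176.
Year 5: ⌊$29,176 × 200%/9⌋ = $6,483. Book value $22,693.
Year 6: ⌊$22,693 × 200%/9⌋ = $5,042. Book value $17,651.
Year 7: ⌊$17,651 × 200%/9⌋ = $3,922. Book value $13,729.
Year 8: ⌊$13,729 × 200%/9⌋ = $3,050. Book value $10,679.

$3,050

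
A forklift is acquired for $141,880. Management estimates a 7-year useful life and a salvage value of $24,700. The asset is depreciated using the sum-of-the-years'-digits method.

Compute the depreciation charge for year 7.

Depreciable base = $141,880 − $24,700 = $117,180.
Sum of the years' digits = 7+6+5+4+3+2+1 = 28.
Year 1: $117,180 × 7/28 = $29,295. Book value $112,585.
Year 2: $117,180 × 6/28 = $25,110. Book value $87,475.
Year 3: $117,180 × 5/28 = $20,925. Book value $66,550.
Year 4: $117,180 × 4/28 = $16,740. Book value $49,810.
Year 5: $117,180 × 3/28 = $12,555. Book value $37,255.
Year 6: $117,180 × 2/28 = $8,370. Book value $28,885.
Year 7: $117,180 × 1/28 = $4,185. Book value $24,700.

$4,185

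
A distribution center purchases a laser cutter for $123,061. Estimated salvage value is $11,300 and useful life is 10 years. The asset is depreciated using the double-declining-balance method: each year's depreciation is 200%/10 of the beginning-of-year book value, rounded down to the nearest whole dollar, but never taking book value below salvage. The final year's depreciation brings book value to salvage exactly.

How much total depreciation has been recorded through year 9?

$106,542

Depreciable base = $123,061 − $11,300 = $111,761.
Year 1: ⌊$123,061 × 200%/10⌋ = $24,612. Book value $98,449.
Year 2: ⌊$98,449 × 200%/10⌋ = $19,689. Book value $78,760.
Year 3: ⌊$78,760 × 200%/10⌋ = $15,752. Book value $63,008.
Year 4: ⌊$63,008 × 200%/10⌋ = $12,601. Book value $50,407.
Year 5: ⌊$50,407 × 200%/10⌋ = $10,081. Book value $40,326.
Year 6: ⌊$40,326 × 200%/10⌋ = $8,065. Book value $32,261.
Year 7: ⌊$32,261 × 200%/10⌋ = $6,452. Book value $25,809.
Year 8: ⌊$25,809 × 200%/10⌋ = $5,161. Book value $20,648.
Year 9: ⌊$20,648 × 200%/10⌋ = $4,129. Book value $16,519.
Accumulated through year 9 = $123,061 − $16,519 = $106,542.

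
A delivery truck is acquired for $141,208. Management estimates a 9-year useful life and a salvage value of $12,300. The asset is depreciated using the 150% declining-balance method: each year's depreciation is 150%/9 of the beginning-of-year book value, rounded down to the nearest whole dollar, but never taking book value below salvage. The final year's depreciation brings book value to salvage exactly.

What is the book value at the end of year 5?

$56,750

Depreciable base = $141,208 − $12,300 = $128,908.
Year 1: ⌊$141,208 × 150%/9⌋ = $23,534. Book value $117,674.
Year 2: ⌊$117,674 × 150%/9⌋ = $19,612. Book value $98,062.
Year 3: ⌊$98,062 × 150%/9⌋ = $16,343. Book value $81,719.
Year 4: ⌊$81,719 × 150%/9⌋ = $13,619. Book value $68,100.
Year 5: ⌊$68,100 × 150%/9⌋ = $11,350. Book value $56,750.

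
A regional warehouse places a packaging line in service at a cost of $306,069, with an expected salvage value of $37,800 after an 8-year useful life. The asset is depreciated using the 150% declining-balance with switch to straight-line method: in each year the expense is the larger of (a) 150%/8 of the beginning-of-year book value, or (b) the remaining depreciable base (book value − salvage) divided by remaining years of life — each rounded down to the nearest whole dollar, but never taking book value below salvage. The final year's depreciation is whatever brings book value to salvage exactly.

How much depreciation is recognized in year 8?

Depreciable base = $306,069 − $37,800 = $268,269.
Year 1: DB = ⌊$306,069 × 150%/8⌋ = $57,387; SL = ⌊$268,269/8⌋ = $33,533 → take DB $57,387. Book value $248,682.
Year 2: DB = ⌊$248,682 × 150%/8⌋ = $46,627; SL = ⌊$210,882/7⌋ = $30,126 → take DB $46,627. Book value $202,055.
Year 3: DB = ⌊$202,055 × 150%/8⌋ = $37,885; SL = ⌊$164,255/6⌋ = $27,375 → take DB $37,885. Book value $164,170.
Year 4: DB = ⌊$164,170 × 150%/8⌋ = $30,781; SL = ⌊$126,370/5⌋ = $25,274 → take DB $30,781. Book value $133,389.
Year 5: DB = ⌊$133,389 × 150%/8⌋ = $25,010; SL = ⌊$95,589/4⌋ = $23,897 → take DB $25,010. Book value $108,379.
Year 6: DB = ⌊$108,379 × 150%/8⌋ = $20,321; SL = ⌊$70,579/3⌋ = $23,526 → take SL $23,526. Book value $84,853.
Year 7: DB = ⌊$84,853 × 150%/8⌋ = $15,909; SL = ⌊$47,053/2⌋ = $23,526 → take SL $23,526. Book value $61,327.
Year 8 (final): $61,327 − $37,800 = $23,527. Book value $37,800.

$23,527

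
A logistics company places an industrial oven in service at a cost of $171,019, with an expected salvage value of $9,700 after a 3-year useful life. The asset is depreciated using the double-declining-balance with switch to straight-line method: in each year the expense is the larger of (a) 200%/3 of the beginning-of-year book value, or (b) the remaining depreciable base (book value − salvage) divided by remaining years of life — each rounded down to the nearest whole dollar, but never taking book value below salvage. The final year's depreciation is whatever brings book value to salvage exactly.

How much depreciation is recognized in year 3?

Depreciable base = $171,019 − $9,700 = $161,319.
Year 1: DB = ⌊$171,019 × 200%/3⌋ = $114,012; SL = ⌊$161,319/3⌋ = $53,773 → take DB $114,012. Book value $57,007.
Year 2: DB = ⌊$57,007 × 200%/3⌋ = $38,004; SL = ⌊$47,307/2⌋ = $23,653 → take DB $38,004. Book value $19,003.
Year 3 (final): $19,003 − $9,700 = $9,303. Book value $9,700.

$9,303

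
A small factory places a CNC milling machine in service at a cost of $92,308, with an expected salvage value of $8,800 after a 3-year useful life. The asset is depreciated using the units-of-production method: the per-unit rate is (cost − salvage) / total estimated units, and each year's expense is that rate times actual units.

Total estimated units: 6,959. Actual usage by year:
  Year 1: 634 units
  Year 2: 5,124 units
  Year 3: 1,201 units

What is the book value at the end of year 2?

$23,212

Depreciable base = $92,308 − $8,800 = $83,508.
Rate = $83,508 / 6,959 units = $12 per unit.
Year 1: 634 × $12 = $7,608. Book value $84,700.
Year 2: 5,124 × $12 = $61,488. Book value $23,212.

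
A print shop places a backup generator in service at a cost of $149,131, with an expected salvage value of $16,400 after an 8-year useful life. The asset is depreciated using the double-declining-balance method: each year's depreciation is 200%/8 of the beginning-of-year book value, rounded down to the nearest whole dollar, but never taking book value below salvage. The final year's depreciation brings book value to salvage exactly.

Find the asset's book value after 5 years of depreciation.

$35,391

Depreciable base = $149,131 − $16,400 = $132,731.
Year 1: ⌊$149,131 × 200%/8⌋ = $37,282. Book value $111,849.
Year 2: ⌊$111,849 × 200%/8⌋ = $27,962. Book value $83,887.
Year 3: ⌊$83,887 × 200%/8⌋ = $20,971. Book value $62,916.
Year 4: ⌊$62,916 × 200%/8⌋ = $15,729. Book value $47,187.
Year 5: ⌊$47,187 × 200%/8⌋ = $11,796. Book value $35,391.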